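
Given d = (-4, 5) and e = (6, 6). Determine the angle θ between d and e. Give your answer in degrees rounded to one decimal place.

d · e = (-4)·6 + 5·6 = -24 + 30 = 6
|d|² = 16 + 25 = 41,  |d| = √41 ≈ 6.403124
|e|² = 36 + 36 = 72,  |e| = √72 ≈ 8.485281
cos θ = 6 / (6.403124 · 8.485281) ≈ 0.11043
θ = arccos(0.11043) ≈ 83.7°

83.7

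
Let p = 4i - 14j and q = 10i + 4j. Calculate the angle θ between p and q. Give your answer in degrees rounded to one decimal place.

p · q = 4·10 + (-14)·4 = 40 - 56 = -16
|p|² = 16 + 196 = 212,  |p| = √212 ≈ 14.560220
|q|² = 100 + 16 = 116,  |q| = √116 ≈ 10.770330
cos θ = -16 / (14.560220 · 10.770330) ≈ -0.10203
θ = arccos(-0.10203) ≈ 95.9°

95.9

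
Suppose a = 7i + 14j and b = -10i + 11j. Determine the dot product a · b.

a · b = 7·(-10) + 14·11 = -70 + 154 = 84

84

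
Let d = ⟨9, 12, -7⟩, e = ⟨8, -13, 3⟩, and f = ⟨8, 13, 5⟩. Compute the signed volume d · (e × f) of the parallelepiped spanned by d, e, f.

e × f:
i: (-13)·5 - 3·13 = -65 - 39 = -104
j: 3·8 - 8·5 = 24 - 40 = -16
k: 8·13 - (-13)·8 = 104 - (-104) = 208
e × f = (-104, -16, 208)
d · (e × f) = 9·(-104) + 12·(-16) + (-7)·208 = -936 - 192 - 1456 = -2584

-2584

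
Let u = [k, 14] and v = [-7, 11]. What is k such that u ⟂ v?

u · v = k·(-7) + 14·11 = 154 - 7k
Set equal to 0: -7k = -154, so k = 22.

22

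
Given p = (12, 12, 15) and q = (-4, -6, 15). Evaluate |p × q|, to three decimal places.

i: 12·15 - 15·(-6) = 180 - (-90) = 270
j: 15·(-4) - 12·15 = -60 - 180 = -240
k: 12·(-6) - 12·(-4) = -72 - (-48) = -24
p × q = (270, -240, -24)
|p × q| = √(270² + (-240)² + (-24)²) = √131076 ≈ 362.0442

362.044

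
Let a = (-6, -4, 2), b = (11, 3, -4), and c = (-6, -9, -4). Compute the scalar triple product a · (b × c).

b × c:
i: 3·(-4) - (-4)·(-9) = -12 - 36 = -48
j: (-4)·(-6) - 11·(-4) = 24 - (-44) = 68
k: 11·(-9) - 3·(-6) = -99 - (-18) = -81
b × c = (-48, 68, -81)
a · (b × c) = (-6)·(-48) + (-4)·68 + 2·(-81) = 288 - 272 - 162 = -146

-146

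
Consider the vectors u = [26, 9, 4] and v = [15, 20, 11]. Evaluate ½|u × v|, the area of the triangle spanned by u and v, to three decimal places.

i: 9·11 - 4·20 = 99 - 80 = 19
j: 4·15 - 26·11 = 60 - 286 = -226
k: 26·20 - 9·15 = 520 - 135 = 385
u × v = (19, -226, 385)
|u × v| = √(19² + (-226)² + 385²) = √199662 ≈ 446.8355
area = ½ · 446.8355 ≈ 223.418

223.418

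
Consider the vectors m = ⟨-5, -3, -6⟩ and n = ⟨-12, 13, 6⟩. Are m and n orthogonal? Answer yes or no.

m · n = (-5)·(-12) + (-3)·13 + (-6)·6 = 60 - 39 - 36 = -15
Nonzero, so the vectors are not orthogonal.

no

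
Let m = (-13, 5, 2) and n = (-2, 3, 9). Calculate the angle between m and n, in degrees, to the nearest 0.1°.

m · n = (-13)·(-2) + 5·3 + 2·9 = 26 + 15 + 18 = 59
|m|² = 169 + 25 + 4 = 198,  |m| = √198 ≈ 14.071247
|n|² = 4 + 9 + 81 = 94,  |n| = √94 ≈ 9.695360
cos θ = 59 / (14.071247 · 9.695360) ≈ 0.43247
θ = arccos(0.43247) ≈ 64.4°

64.4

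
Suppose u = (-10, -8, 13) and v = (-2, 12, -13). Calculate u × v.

(-52, -156, -136)

i: (-8)·(-13) - 13·12 = 104 - 156 = -52
j: 13·(-2) - (-10)·(-13) = -26 - 130 = -156
k: (-10)·12 - (-8)·(-2) = -120 - 16 = -136
u × v = (-52, -156, -136)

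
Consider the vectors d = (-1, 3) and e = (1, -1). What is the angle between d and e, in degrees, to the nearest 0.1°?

153.4

d · e = (-1)·1 + 3·(-1) = -1 - 3 = -4
|d|² = 1 + 9 = 10,  |d| = √10 ≈ 3.162278
|e|² = 1 + 1 = 2,  |e| = √2 ≈ 1.414214
cos θ = -4 / (3.162278 · 1.414214) ≈ -0.89443
θ = arccos(-0.89443) ≈ 153.4°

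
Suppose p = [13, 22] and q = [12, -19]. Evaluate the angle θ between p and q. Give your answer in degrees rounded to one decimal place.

p · q = 13·12 + 22·(-19) = 156 - 418 = -262
|p|² = 169 + 484 = 653,  |p| = √653 ≈ 25.553865
|q|² = 144 + 361 = 505,  |q| = √505 ≈ 22.472205
cos θ = -262 / (25.553865 · 22.472205) ≈ -0.45625
θ = arccos(-0.45625) ≈ 117.1°

117.1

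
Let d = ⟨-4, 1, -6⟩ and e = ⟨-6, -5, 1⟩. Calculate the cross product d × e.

i: 1·1 - (-6)·(-5) = 1 - 30 = -29
j: (-6)·(-6) - (-4)·1 = 36 - (-4) = 40
k: (-4)·(-5) - 1·(-6) = 20 - (-6) = 26
d × e = (-29, 40, 26)

(-29, 40, 26)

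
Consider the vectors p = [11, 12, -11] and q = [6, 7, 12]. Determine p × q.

(221, -198, 5)

i: 12·12 - (-11)·7 = 144 - (-77) = 221
j: (-11)·6 - 11·12 = -66 - 132 = -198
k: 11·7 - 12·6 = 77 - 72 = 5
p × q = (221, -198, 5)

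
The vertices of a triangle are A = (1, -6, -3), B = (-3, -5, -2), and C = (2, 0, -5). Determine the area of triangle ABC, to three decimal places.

13.583

AB = (-4, 1, 1),  AC = (1, 6, -2)
i: 1·(-2) - 1·6 = -2 - 6 = -8
j: 1·1 - (-4)·(-2) = 1 - 8 = -7
k: (-4)·6 - 1·1 = -24 - 1 = -25
AB × AC = (-8, -7, -25)
|AB × AC| = √738 ≈ 27.1662
area = ½ · 27.1662 ≈ 13.583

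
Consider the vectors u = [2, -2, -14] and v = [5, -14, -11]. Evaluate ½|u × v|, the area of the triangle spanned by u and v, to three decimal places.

i: (-2)·(-11) - (-14)·(-14) = 22 - 196 = -174
j: (-14)·5 - 2·(-11) = -70 - (-22) = -48
k: 2·(-14) - (-2)·5 = -28 - (-10) = -18
u × v = (-174, -48, -18)
|u × v| = √((-174)² + (-48)² + (-18)²) = √32904 ≈ 181.3946
area = ½ · 181.3946 ≈ 90.697

90.697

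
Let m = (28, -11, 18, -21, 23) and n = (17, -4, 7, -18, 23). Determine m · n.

1553

m · n = 28·17 + (-11)·(-4) + 18·7 + (-21)·(-18) + 23·23 = 476 + 44 + 126 + 378 + 529 = 1553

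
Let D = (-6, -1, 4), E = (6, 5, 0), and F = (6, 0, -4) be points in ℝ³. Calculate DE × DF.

(-44, 48, -60)

DE = (12, 6, -4)
DF = (12, 1, -8)
i: 6·(-8) - (-4)·1 = -48 - (-4) = -44
j: (-4)·12 - 12·(-8) = -48 - (-96) = 48
k: 12·1 - 6·12 = 12 - 72 = -60
DE × DF = (-44, 48, -60)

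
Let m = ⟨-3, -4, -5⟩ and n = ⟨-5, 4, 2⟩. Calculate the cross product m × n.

(12, 31, -32)

i: (-4)·2 - (-5)·4 = -8 - (-20) = 12
j: (-5)·(-5) - (-3)·2 = 25 - (-6) = 31
k: (-3)·4 - (-4)·(-5) = -12 - 20 = -32
m × n = (12, 31, -32)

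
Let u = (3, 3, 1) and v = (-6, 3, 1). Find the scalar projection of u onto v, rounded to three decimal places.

-1.180

u · v = 3·(-6) + 3·3 + 1·1 = -18 + 9 + 1 = -8
|v| = √(36 + 9 + 1) = √46 ≈ 6.7823
comp_v u = -8 / √46 ≈ -1.180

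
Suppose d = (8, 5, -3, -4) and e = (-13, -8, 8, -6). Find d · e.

d · e = 8·(-13) + 5·(-8) + (-3)·8 + (-4)·(-6) = -104 - 40 - 24 + 24 = -144

-144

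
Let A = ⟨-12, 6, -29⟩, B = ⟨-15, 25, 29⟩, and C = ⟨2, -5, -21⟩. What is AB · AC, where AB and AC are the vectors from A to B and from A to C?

AB = B − A = (-3, 19, 58)
AC = C − A = (14, -11, 8)
AB · AC = (-3)·14 + 19·(-11) + 58·8 = -42 - 209 + 464 = 213

213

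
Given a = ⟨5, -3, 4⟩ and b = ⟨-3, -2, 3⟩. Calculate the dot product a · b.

3

a · b = 5·(-3) + (-3)·(-2) + 4·3 = -15 + 6 + 12 = 3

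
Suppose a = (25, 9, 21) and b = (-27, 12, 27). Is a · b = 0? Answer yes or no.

yes

a · b = 25·(-27) + 9·12 + 21·27 = -675 + 108 + 567 = 0
Zero, so the vectors are orthogonal.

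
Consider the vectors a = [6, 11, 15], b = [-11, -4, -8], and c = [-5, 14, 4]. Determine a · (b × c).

b × c:
i: (-4)·4 - (-8)·14 = -16 - (-112) = 96
j: (-8)·(-5) - (-11)·4 = 40 - (-44) = 84
k: (-11)·14 - (-4)·(-5) = -154 - 20 = -174
b × c = (96, 84, -174)
a · (b × c) = 6·96 + 11·84 + 15·(-174) = 576 + 924 - 2610 = -1110

-1110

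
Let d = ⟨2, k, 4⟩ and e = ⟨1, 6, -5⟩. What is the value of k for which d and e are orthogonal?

d · e = 2·1 + k·6 + 4·(-5) = -18 + 6k
Set equal to 0: 6k = 18, so k = 3.

3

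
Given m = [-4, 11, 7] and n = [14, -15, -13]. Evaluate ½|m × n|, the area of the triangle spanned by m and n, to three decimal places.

i: 11·(-13) - 7·(-15) = -143 - (-105) = -38
j: 7·14 - (-4)·(-13) = 98 - 52 = 46
k: (-4)·(-15) - 11·14 = 60 - 154 = -94
m × n = (-38, 46, -94)
|m × n| = √((-38)² + 46² + (-94)²) = √12396 ≈ 111.3373
area = ½ · 111.3373 ≈ 55.669

55.669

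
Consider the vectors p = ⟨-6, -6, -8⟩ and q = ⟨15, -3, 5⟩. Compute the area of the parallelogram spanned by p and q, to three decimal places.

i: (-6)·5 - (-8)·(-3) = -30 - 24 = -54
j: (-8)·15 - (-6)·5 = -120 - (-30) = -90
k: (-6)·(-3) - (-6)·15 = 18 - (-90) = 108
p × q = (-54, -90, 108)
|p × q| = √((-54)² + (-90)² + 108²) = √22680 ≈ 150.5988

150.599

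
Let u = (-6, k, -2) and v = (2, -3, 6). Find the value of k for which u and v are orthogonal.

u · v = (-6)·2 + k·(-3) + (-2)·6 = -24 - 3k
Set equal to 0: -3k = 24, so k = -8.

-8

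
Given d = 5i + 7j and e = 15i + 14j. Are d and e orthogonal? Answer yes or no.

d · e = 5·15 + 7·14 = 75 + 98 = 173
Nonzero, so the vectors are not orthogonal.

no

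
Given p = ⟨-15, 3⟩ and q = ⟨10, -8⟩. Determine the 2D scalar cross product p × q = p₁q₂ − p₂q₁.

90

(-15)·(-8) - 3·10 = 120 - 30 = 90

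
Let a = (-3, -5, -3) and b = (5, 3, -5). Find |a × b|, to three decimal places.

i: (-5)·(-5) - (-3)·3 = 25 - (-9) = 34
j: (-3)·5 - (-3)·(-5) = -15 - 15 = -30
k: (-3)·3 - (-5)·5 = -9 - (-25) = 16
a × b = (34, -30, 16)
|a × b| = √(34² + (-30)² + 16²) = √2312 ≈ 48.0833

48.083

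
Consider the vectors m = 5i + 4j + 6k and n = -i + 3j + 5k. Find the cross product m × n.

i: 4·5 - 6·3 = 20 - 18 = 2
j: 6·(-1) - 5·5 = -6 - 25 = -31
k: 5·3 - 4·(-1) = 15 - (-4) = 19
m × n = (2, -31, 19)

(2, -31, 19)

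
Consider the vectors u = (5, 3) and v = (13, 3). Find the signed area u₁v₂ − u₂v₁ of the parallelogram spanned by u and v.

5·3 - 3·13 = 15 - 39 = -24

-24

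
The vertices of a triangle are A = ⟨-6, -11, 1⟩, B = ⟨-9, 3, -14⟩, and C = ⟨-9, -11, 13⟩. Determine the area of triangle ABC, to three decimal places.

95.589

AB = (-3, 14, -15),  AC = (-3, 0, 12)
i: 14·12 - (-15)·0 = 168 - 0 = 168
j: (-15)·(-3) - (-3)·12 = 45 - (-36) = 81
k: (-3)·0 - 14·(-3) = 0 - (-42) = 42
AB × AC = (168, 81, 42)
|AB × AC| = √36549 ≈ 191.1779
area = ½ · 191.1779 ≈ 95.589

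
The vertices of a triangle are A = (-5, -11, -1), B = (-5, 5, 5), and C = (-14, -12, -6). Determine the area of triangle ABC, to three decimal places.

AB = (0, 16, 6),  AC = (-9, -1, -5)
i: 16·(-5) - 6·(-1) = -80 - (-6) = -74
j: 6·(-9) - 0·(-5) = -54 - 0 = -54
k: 0·(-1) - 16·(-9) = 0 - (-144) = 144
AB × AC = (-74, -54, 144)
|AB × AC| = √29128 ≈ 170.6693
area = ½ · 170.6693 ≈ 85.335

85.335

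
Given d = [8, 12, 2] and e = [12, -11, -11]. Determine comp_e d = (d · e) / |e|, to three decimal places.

d · e = 8·12 + 12·(-11) + 2·(-11) = 96 - 132 - 22 = -58
|e| = √(144 + 121 + 121) = √386 ≈ 19.6469
comp_e d = -58 / √386 ≈ -2.952

-2.952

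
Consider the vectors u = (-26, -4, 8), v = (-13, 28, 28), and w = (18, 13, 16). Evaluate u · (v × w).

v × w:
i: 28·16 - 28·13 = 448 - 364 = 84
j: 28·18 - (-13)·16 = 504 - (-208) = 712
k: (-13)·13 - 28·18 = -169 - 504 = -673
v × w = (84, 712, -673)
u · (v × w) = (-26)·84 + (-4)·712 + 8·(-673) = -2184 - 2848 - 5384 = -10416

-10416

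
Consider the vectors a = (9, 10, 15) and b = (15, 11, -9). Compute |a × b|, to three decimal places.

401.574

i: 10·(-9) - 15·11 = -90 - 165 = -255
j: 15·15 - 9·(-9) = 225 - (-81) = 306
k: 9·11 - 10·15 = 99 - 150 = -51
a × b = (-255, 306, -51)
|a × b| = √((-255)² + 306² + (-51)²) = √161262 ≈ 401.5744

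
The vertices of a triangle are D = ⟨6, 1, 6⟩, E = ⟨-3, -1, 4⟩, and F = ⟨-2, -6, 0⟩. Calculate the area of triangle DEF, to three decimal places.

DE = (-9, -2, -2),  DF = (-8, -7, -6)
i: (-2)·(-6) - (-2)·(-7) = 12 - 14 = -2
j: (-2)·(-8) - (-9)·(-6) = 16 - 54 = -38
k: (-9)·(-7) - (-2)·(-8) = 63 - 16 = 47
DE × DF = (-2, -38, 47)
|DE × DF| = √3657 ≈ 60.4731
area = ½ · 60.4731 ≈ 30.237

30.237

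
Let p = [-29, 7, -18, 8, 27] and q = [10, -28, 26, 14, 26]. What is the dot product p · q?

p · q = (-29)·10 + 7·(-28) + (-18)·26 + 8·14 + 27·26 = -290 - 196 - 468 + 112 + 702 = -140

-140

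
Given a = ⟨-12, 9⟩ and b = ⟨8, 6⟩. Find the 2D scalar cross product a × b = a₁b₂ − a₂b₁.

(-12)·6 - 9·8 = -72 - 72 = -144

-144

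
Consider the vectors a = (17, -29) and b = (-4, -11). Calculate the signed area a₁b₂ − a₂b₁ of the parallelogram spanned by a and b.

17·(-11) - (-29)·(-4) = -187 - 116 = -303

-303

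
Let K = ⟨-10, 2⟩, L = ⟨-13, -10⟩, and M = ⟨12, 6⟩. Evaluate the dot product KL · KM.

-114

KL = L − K = (-3, -12)
KM = M − K = (22, 4)
KL · KM = (-3)·22 + (-12)·4 = -66 - 48 = -114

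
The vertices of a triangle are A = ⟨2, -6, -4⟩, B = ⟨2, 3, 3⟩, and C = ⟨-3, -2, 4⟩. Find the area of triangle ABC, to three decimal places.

AB = (0, 9, 7),  AC = (-5, 4, 8)
i: 9·8 - 7·4 = 72 - 28 = 44
j: 7·(-5) - 0·8 = -35 - 0 = -35
k: 0·4 - 9·(-5) = 0 - (-45) = 45
AB × AC = (44, -35, 45)
|AB × AC| = √5186 ≈ 72.0139
area = ½ · 72.0139 ≈ 36.007

36.007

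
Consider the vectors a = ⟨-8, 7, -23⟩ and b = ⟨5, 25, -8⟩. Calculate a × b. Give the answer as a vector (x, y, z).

i: 7·(-8) - (-23)·25 = -56 - (-575) = 519
j: (-23)·5 - (-8)·(-8) = -115 - 64 = -179
k: (-8)·25 - 7·5 = -200 - 35 = -235
a × b = (519, -179, -235)

(519, -179, -235)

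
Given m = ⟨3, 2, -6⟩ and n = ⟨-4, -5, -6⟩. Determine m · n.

14

m · n = 3·(-4) + 2·(-5) + (-6)·(-6) = -12 - 10 + 36 = 14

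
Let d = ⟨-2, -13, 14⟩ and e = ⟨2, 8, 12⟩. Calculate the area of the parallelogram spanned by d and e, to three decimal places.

273.181

i: (-13)·12 - 14·8 = -156 - 112 = -268
j: 14·2 - (-2)·12 = 28 - (-24) = 52
k: (-2)·8 - (-13)·2 = -16 - (-26) = 10
d × e = (-268, 52, 10)
|d × e| = √((-268)² + 52² + 10²) = √74628 ≈ 273.1813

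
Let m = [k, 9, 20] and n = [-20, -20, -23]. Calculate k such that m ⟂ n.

-32

m · n = k·(-20) + 9·(-20) + 20·(-23) = -640 - 20k
Set equal to 0: -20k = 640, so k = -32.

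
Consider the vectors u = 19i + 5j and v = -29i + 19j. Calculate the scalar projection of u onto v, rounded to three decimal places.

-13.153

u · v = 19·(-29) + 5·19 = -551 + 95 = -456
|v| = √(841 + 361) = √1202 ≈ 34.6699
comp_v u = -456 / √1202 ≈ -13.153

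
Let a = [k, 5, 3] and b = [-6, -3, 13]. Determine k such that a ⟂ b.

4

a · b = k·(-6) + 5·(-3) + 3·13 = 24 - 6k
Set equal to 0: -6k = -24, so k = 4.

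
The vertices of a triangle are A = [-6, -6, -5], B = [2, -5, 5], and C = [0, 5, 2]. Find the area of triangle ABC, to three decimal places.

65.858

AB = (8, 1, 10),  AC = (6, 11, 7)
i: 1·7 - 10·11 = 7 - 110 = -103
j: 10·6 - 8·7 = 60 - 56 = 4
k: 8·11 - 1·6 = 88 - 6 = 82
AB × AC = (-103, 4, 82)
|AB × AC| = √17349 ≈ 131.7156
area = ½ · 131.7156 ≈ 65.858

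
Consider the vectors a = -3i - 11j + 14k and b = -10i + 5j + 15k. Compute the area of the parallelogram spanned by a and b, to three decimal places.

282.622

i: (-11)·15 - 14·5 = -165 - 70 = -235
j: 14·(-10) - (-3)·15 = -140 - (-45) = -95
k: (-3)·5 - (-11)·(-10) = -15 - 110 = -125
a × b = (-235, -95, -125)
|a × b| = √((-235)² + (-95)² + (-125)²) = √79875 ≈ 282.6217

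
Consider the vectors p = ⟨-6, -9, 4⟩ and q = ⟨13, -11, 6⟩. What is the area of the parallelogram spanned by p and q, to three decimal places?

i: (-9)·6 - 4·(-11) = -54 - (-44) = -10
j: 4·13 - (-6)·6 = 52 - (-36) = 88
k: (-6)·(-11) - (-9)·13 = 66 - (-117) = 183
p × q = (-10, 88, 183)
|p × q| = √((-10)² + 88² + 183²) = √41333 ≈ 203.3052

203.305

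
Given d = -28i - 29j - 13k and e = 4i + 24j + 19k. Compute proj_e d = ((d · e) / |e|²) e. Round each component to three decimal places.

d · e = (-28)·4 + (-29)·24 + (-13)·19 = -112 - 696 - 247 = -1055
|e|² = 16 + 576 + 361 = 953
proj_e d = (-1055/953) · (4, 24, 19) ≈ (-4.428, -26.569, -21.034)

(-4.428, -26.569, -21.034)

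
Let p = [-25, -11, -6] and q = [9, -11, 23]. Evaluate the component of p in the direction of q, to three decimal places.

p · q = (-25)·9 + (-11)·(-11) + (-6)·23 = -225 + 121 - 138 = -242
|q| = √(81 + 121 + 529) = √731 ≈ 27.0370
comp_q p = -242 / √731 ≈ -8.951

-8.951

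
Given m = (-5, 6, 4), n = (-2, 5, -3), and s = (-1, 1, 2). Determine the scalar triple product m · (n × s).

-11

n × s:
i: 5·2 - (-3)·1 = 10 - (-3) = 13
j: (-3)·(-1) - (-2)·2 = 3 - (-4) = 7
k: (-2)·1 - 5·(-1) = -2 - (-5) = 3
n × s = (13, 7, 3)
m · (n × s) = (-5)·13 + 6·7 + 4·3 = -65 + 42 + 12 = -11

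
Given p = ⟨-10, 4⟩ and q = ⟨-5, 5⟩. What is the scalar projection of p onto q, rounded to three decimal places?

9.899

p · q = (-10)·(-5) + 4·5 = 50 + 20 = 70
|q| = √(25 + 25) = √50 ≈ 7.0711
comp_q p = 70 / √50 ≈ 9.899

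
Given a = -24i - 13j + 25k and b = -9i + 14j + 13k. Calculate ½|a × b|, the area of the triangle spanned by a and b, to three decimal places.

347.181

i: (-13)·13 - 25·14 = -169 - 350 = -519
j: 25·(-9) - (-24)·13 = -225 - (-312) = 87
k: (-24)·14 - (-13)·(-9) = -336 - 117 = -453
a × b = (-519, 87, -453)
|a × b| = √((-519)² + 87² + (-453)²) = √482139 ≈ 694.3623
area = ½ · 694.3623 ≈ 347.181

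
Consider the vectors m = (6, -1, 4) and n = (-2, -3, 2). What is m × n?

(10, -20, -20)

i: (-1)·2 - 4·(-3) = -2 - (-12) = 10
j: 4·(-2) - 6·2 = -8 - 12 = -20
k: 6·(-3) - (-1)·(-2) = -18 - 2 = -20
m × n = (10, -20, -20)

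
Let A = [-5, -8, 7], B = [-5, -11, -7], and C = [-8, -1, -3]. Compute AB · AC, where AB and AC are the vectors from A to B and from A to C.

AB = B − A = (0, -3, -14)
AC = C − A = (-3, 7, -10)
AB · AC = 0·(-3) + (-3)·7 + (-14)·(-10) = 0 - 21 + 140 = 119

119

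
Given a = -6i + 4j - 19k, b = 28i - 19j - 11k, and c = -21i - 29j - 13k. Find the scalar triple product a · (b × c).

b × c:
i: (-19)·(-13) - (-11)·(-29) = 247 - 319 = -72
j: (-11)·(-21) - 28·(-13) = 231 - (-364) = 595
k: 28·(-29) - (-19)·(-21) = -812 - 399 = -1211
b × c = (-72, 595, -1211)
a · (b × c) = (-6)·(-72) + 4·595 + (-19)·(-1211) = 432 + 2380 + 23009 = 25821

25821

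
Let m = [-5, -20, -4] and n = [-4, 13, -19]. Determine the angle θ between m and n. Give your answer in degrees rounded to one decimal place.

109.5

m · n = (-5)·(-4) + (-20)·13 + (-4)·(-19) = 20 - 260 + 76 = -164
|m|² = 25 + 400 + 16 = 441,  |m| = √441 ≈ 21.000000
|n|² = 16 + 169 + 361 = 546,  |n| = √546 ≈ 23.366643
cos θ = -164 / (21.000000 · 23.366643) ≈ -0.33422
θ = arccos(-0.33422) ≈ 109.5°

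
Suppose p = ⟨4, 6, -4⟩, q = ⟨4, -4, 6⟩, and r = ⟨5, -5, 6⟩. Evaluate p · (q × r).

60

q × r:
i: (-4)·6 - 6·(-5) = -24 - (-30) = 6
j: 6·5 - 4·6 = 30 - 24 = 6
k: 4·(-5) - (-4)·5 = -20 - (-20) = 0
q × r = (6, 6, 0)
p · (q × r) = 4·6 + 6·6 + (-4)·0 = 24 + 36 + 0 = 60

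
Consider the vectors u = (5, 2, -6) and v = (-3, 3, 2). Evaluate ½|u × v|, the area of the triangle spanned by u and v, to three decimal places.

i: 2·2 - (-6)·3 = 4 - (-18) = 22
j: (-6)·(-3) - 5·2 = 18 - 10 = 8
k: 5·3 - 2·(-3) = 15 - (-6) = 21
u × v = (22, 8, 21)
|u × v| = √(22² + 8² + 21²) = √989 ≈ 31.4484
area = ½ · 31.4484 ≈ 15.724

15.724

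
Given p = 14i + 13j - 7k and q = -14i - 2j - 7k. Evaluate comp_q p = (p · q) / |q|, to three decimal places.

p · q = 14·(-14) + 13·(-2) + (-7)·(-7) = -196 - 26 + 49 = -173
|q| = √(196 + 4 + 49) = √249 ≈ 15.7797
comp_q p = -173 / √249 ≈ -10.963

-10.963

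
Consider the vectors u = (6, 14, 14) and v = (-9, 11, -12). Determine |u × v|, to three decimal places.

378.766

i: 14·(-12) - 14·11 = -168 - 154 = -322
j: 14·(-9) - 6·(-12) = -126 - (-72) = -54
k: 6·11 - 14·(-9) = 66 - (-126) = 192
u × v = (-322, -54, 192)
|u × v| = √((-322)² + (-54)² + 192²) = √143464 ≈ 378.7664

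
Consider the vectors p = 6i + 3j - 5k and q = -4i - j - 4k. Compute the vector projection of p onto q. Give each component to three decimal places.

(0.848, 0.212, 0.848)

p · q = 6·(-4) + 3·(-1) + (-5)·(-4) = -24 - 3 + 20 = -7
|q|² = 16 + 1 + 16 = 33
proj_q p = (-7/33) · (-4, -1, -4) ≈ (0.848, 0.212, 0.848)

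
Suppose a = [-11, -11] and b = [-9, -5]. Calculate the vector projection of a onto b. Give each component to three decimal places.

(-13.075, -7.264)

a · b = (-11)·(-9) + (-11)·(-5) = 99 + 55 = 154
|b|² = 81 + 25 = 106
proj_b a = (154/106) · (-9, -5) ≈ (-13.075, -7.264)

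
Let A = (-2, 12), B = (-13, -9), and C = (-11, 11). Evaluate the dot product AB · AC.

120

AB = B − A = (-11, -21)
AC = C − A = (-9, -1)
AB · AC = (-11)·(-9) + (-21)·(-1) = 99 + 21 = 120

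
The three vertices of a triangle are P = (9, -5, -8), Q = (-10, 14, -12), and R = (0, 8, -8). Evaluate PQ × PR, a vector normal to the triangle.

(52, 36, -76)

PQ = (-19, 19, -4)
PR = (-9, 13, 0)
i: 19·0 - (-4)·13 = 0 - (-52) = 52
j: (-4)·(-9) - (-19)·0 = 36 - 0 = 36
k: (-19)·13 - 19·(-9) = -247 - (-171) = -76
PQ × PR = (52, 36, -76)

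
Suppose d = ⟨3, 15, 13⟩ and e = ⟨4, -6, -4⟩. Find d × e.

i: 15·(-4) - 13·(-6) = -60 - (-78) = 18
j: 13·4 - 3·(-4) = 52 - (-12) = 64
k: 3·(-6) - 15·4 = -18 - 60 = -78
d × e = (18, 64, -78)

(18, 64, -78)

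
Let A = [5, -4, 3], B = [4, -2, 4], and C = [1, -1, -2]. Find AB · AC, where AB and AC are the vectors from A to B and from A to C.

5

AB = B − A = (-1, 2, 1)
AC = C − A = (-4, 3, -5)
AB · AC = (-1)·(-4) + 2·3 + 1·(-5) = 4 + 6 - 5 = 5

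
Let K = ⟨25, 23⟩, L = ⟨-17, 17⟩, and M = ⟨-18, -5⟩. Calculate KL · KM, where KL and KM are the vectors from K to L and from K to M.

KL = L − K = (-42, -6)
KM = M − K = (-43, -28)
KL · KM = (-42)·(-43) + (-6)·(-28) = 1806 + 168 = 1974

1974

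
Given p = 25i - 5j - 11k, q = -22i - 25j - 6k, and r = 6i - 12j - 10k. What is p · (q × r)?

1176

q × r:
i: (-25)·(-10) - (-6)·(-12) = 250 - 72 = 178
j: (-6)·6 - (-22)·(-10) = -36 - 220 = -256
k: (-22)·(-12) - (-25)·6 = 264 - (-150) = 414
q × r = (178, -256, 414)
p · (q × r) = 25·178 + (-5)·(-256) + (-11)·414 = 4450 + 1280 - 4554 = 1176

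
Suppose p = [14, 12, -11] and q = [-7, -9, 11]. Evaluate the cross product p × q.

i: 12·11 - (-11)·(-9) = 132 - 99 = 33
j: (-11)·(-7) - 14·11 = 77 - 154 = -77
k: 14·(-9) - 12·(-7) = -126 - (-84) = -42
p × q = (33, -77, -42)

(33, -77, -42)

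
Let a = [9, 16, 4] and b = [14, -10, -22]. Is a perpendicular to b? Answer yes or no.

a · b = 9·14 + 16·(-10) + 4·(-22) = 126 - 160 - 88 = -122
Nonzero, so the vectors are not orthogonal.

no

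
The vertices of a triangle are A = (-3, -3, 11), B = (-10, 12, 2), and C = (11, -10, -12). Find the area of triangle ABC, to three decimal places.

262.085

AB = (-7, 15, -9),  AC = (14, -7, -23)
i: 15·(-23) - (-9)·(-7) = -345 - 63 = -408
j: (-9)·14 - (-7)·(-23) = -126 - 161 = -287
k: (-7)·(-7) - 15·14 = 49 - 210 = -161
AB × AC = (-408, -287, -161)
|AB × AC| = √274754 ≈ 524.1698
area = ½ · 524.1698 ≈ 262.085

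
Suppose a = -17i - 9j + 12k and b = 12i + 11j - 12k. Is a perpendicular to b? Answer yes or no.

a · b = (-17)·12 + (-9)·11 + 12·(-12) = -204 - 99 - 144 = -447
Nonzero, so the vectors are not orthogonal.

no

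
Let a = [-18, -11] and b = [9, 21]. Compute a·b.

a · b = (-18)·9 + (-11)·21 = -162 - 231 = -393

-393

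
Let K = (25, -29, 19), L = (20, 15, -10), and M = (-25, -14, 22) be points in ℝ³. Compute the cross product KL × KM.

KL = (-5, 44, -29)
KM = (-50, 15, 3)
i: 44·3 - (-29)·15 = 132 - (-435) = 567
j: (-29)·(-50) - (-5)·3 = 1450 - (-15) = 1465
k: (-5)·15 - 44·(-50) = -75 - (-2200) = 2125
KL × KM = (567, 1465, 2125)

(567, 1465, 2125)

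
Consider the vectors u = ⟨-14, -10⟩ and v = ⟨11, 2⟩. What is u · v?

u · v = (-14)·11 + (-10)·2 = -154 - 20 = -174

-174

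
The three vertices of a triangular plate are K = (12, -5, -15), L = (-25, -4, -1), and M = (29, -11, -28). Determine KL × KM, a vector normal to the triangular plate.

KL = (-37, 1, 14)
KM = (17, -6, -13)
i: 1·(-13) - 14·(-6) = -13 - (-84) = 71
j: 14·17 - (-37)·(-13) = 238 - 481 = -243
k: (-37)·(-6) - 1·17 = 222 - 17 = 205
KL × KM = (71, -243, 205)

(71, -243, 205)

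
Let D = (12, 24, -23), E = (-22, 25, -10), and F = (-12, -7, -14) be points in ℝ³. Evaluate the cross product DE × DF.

DE = (-34, 1, 13)
DF = (-24, -31, 9)
i: 1·9 - 13·(-31) = 9 - (-403) = 412
j: 13·(-24) - (-34)·9 = -312 - (-306) = -6
k: (-34)·(-31) - 1·(-24) = 1054 - (-24) = 1078
DE × DF = (412, -6, 1078)

(412, -6, 1078)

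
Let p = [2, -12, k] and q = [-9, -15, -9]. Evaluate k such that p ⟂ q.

18

p · q = 2·(-9) + (-12)·(-15) + k·(-9) = 162 - 9k
Set equal to 0: -9k = -162, so k = 18.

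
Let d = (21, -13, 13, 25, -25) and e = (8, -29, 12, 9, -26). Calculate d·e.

1576

d · e = 21·8 + (-13)·(-29) + 13·12 + 25·9 + (-25)·(-26) = 168 + 377 + 156 + 225 + 650 = 1576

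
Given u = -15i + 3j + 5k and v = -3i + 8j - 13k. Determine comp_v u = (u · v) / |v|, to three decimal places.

u · v = (-15)·(-3) + 3·8 + 5·(-13) = 45 + 24 - 65 = 4
|v| = √(9 + 64 + 169) = √242 ≈ 15.5563
comp_v u = 4 / √242 ≈ 0.257

0.257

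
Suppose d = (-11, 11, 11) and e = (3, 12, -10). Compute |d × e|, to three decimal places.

i: 11·(-10) - 11·12 = -110 - 132 = -242
j: 11·3 - (-11)·(-10) = 33 - 110 = -77
k: (-11)·12 - 11·3 = -132 - 33 = -165
d × e = (-242, -77, -165)
|d × e| = √((-242)² + (-77)² + (-165)²) = √91718 ≈ 302.8498

302.850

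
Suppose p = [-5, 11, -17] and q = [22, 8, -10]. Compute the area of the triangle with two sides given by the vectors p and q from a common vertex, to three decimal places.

i: 11·(-10) - (-17)·8 = -110 - (-136) = 26
j: (-17)·22 - (-5)·(-10) = -374 - 50 = -424
k: (-5)·8 - 11·22 = -40 - 242 = -282
p × q = (26, -424, -282)
|p × q| = √(26² + (-424)² + (-282)²) = √259976 ≈ 509.8784
area = ½ · 509.8784 ≈ 254.939

254.939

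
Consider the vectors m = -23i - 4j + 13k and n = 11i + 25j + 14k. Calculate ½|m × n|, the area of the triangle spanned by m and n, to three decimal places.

401.045

i: (-4)·14 - 13·25 = -56 - 325 = -381
j: 13·11 - (-23)·14 = 143 - (-322) = 465
k: (-23)·25 - (-4)·11 = -575 - (-44) = -531
m × n = (-381, 465, -531)
|m × n| = √((-381)² + 465² + (-531)²) = √643347 ≈ 802.0891
area = ½ · 802.0891 ≈ 401.045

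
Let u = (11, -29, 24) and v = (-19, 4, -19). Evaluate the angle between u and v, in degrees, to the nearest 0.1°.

u · v = 11·(-19) + (-29)·4 + 24·(-19) = -209 - 116 - 456 = -781
|u|² = 121 + 841 + 576 = 1538,  |u| = √1538 ≈ 39.217343
|v|² = 361 + 16 + 361 = 738,  |v| = √738 ≈ 27.166155
cos θ = -781 / (39.217343 · 27.166155) ≈ -0.73307
θ = arccos(-0.73307) ≈ 137.1°

137.1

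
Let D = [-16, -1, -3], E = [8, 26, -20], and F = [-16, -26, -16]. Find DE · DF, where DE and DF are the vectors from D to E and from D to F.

DE = E − D = (24, 27, -17)
DF = F − D = (0, -25, -13)
DE · DF = 24·0 + 27·(-25) + (-17)·(-13) = 0 - 675 + 221 = -454

-454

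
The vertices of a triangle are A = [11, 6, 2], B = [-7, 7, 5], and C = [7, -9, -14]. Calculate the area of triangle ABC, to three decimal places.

203.665

AB = (-18, 1, 3),  AC = (-4, -15, -16)
i: 1·(-16) - 3·(-15) = -16 - (-45) = 29
j: 3·(-4) - (-18)·(-16) = -12 - 288 = -300
k: (-18)·(-15) - 1·(-4) = 270 - (-4) = 274
AB × AC = (29, -300, 274)
|AB × AC| = √165917 ≈ 407.3291
area = ½ · 407.3291 ≈ 203.665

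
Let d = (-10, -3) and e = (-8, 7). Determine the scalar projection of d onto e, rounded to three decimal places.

d · e = (-10)·(-8) + (-3)·7 = 80 - 21 = 59
|e| = √(64 + 49) = √113 ≈ 10.6301
comp_e d = 59 / √113 ≈ 5.550

5.550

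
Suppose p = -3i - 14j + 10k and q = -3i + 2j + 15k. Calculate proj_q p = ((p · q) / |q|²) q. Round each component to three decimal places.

(-1.651, 1.101, 8.256)

p · q = (-3)·(-3) + (-14)·2 + 10·15 = 9 - 28 + 150 = 131
|q|² = 9 + 4 + 225 = 238
proj_q p = (131/238) · (-3, 2, 15) ≈ (-1.651, 1.101, 8.256)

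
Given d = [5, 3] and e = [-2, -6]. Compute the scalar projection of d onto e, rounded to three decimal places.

d · e = 5·(-2) + 3·(-6) = -10 - 18 = -28
|e| = √(4 + 36) = √40 ≈ 6.3246
comp_e d = -28 / √40 ≈ -4.427

-4.427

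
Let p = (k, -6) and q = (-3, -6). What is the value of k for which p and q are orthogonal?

p · q = k·(-3) + (-6)·(-6) = 36 - 3k
Set equal to 0: -3k = -36, so k = 12.

12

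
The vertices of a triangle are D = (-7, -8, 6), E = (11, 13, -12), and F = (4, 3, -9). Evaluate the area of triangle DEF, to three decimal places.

70.643

DE = (18, 21, -18),  DF = (11, 11, -15)
i: 21·(-15) - (-18)·11 = -315 - (-198) = -117
j: (-18)·11 - 18·(-15) = -198 - (-270) = 72
k: 18·11 - 21·11 = 198 - 231 = -33
DE × DF = (-117, 72, -33)
|DE × DF| = √19962 ≈ 141.2869
area = ½ · 141.2869 ≈ 70.643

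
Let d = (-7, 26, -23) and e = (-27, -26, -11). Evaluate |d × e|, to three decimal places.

i: 26·(-11) - (-23)·(-26) = -286 - 598 = -884
j: (-23)·(-27) - (-7)·(-11) = 621 - 77 = 544
k: (-7)·(-26) - 26·(-27) = 182 - (-702) = 884
d × e = (-884, 544, 884)
|d × e| = √((-884)² + 544² + 884²) = √1858848 ≈ 1363.3958

1363.396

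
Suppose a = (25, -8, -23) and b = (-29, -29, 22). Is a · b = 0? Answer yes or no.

a · b = 25·(-29) + (-8)·(-29) + (-23)·22 = -725 + 232 - 506 = -999
Nonzero, so the vectors are not orthogonal.

no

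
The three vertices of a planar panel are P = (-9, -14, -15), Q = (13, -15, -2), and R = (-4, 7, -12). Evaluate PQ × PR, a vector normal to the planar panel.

(-276, -1, 467)

PQ = (22, -1, 13)
PR = (5, 21, 3)
i: (-1)·3 - 13·21 = -3 - 273 = -276
j: 13·5 - 22·3 = 65 - 66 = -1
k: 22·21 - (-1)·5 = 462 - (-5) = 467
PQ × PR = (-276, -1, 467)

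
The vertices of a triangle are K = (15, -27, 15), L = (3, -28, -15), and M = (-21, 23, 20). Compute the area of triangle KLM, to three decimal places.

992.361

KL = (-12, -1, -30),  KM = (-36, 50, 5)
i: (-1)·5 - (-30)·50 = -5 - (-1500) = 1495
j: (-30)·(-36) - (-12)·5 = 1080 - (-60) = 1140
k: (-12)·50 - (-1)·(-36) = -600 - 36 = -636
KL × KM = (1495, 1140, -636)
|KL × KM| = √3939121 ≈ 1984.7219
area = ½ · 1984.7219 ≈ 992.361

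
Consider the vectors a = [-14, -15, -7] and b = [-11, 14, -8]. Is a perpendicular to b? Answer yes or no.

yes

a · b = (-14)·(-11) + (-15)·14 + (-7)·(-8) = 154 - 210 + 56 = 0
Zero, so the vectors are orthogonal.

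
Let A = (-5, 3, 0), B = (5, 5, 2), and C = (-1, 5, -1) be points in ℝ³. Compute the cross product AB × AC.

(-6, 18, 12)

AB = (10, 2, 2)
AC = (4, 2, -1)
i: 2·(-1) - 2·2 = -2 - 4 = -6
j: 2·4 - 10·(-1) = 8 - (-10) = 18
k: 10·2 - 2·4 = 20 - 8 = 12
AB × AC = (-6, 18, 12)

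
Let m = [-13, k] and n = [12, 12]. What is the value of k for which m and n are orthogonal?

13

m · n = (-13)·12 + k·12 = -156 + 12k
Set equal to 0: 12k = 156, so k = 13.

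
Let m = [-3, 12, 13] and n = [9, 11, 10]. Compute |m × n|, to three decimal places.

204.985

i: 12·10 - 13·11 = 120 - 143 = -23
j: 13·9 - (-3)·10 = 117 - (-30) = 147
k: (-3)·11 - 12·9 = -33 - 108 = -141
m × n = (-23, 147, -141)
|m × n| = √((-23)² + 147² + (-141)²) = √42019 ≈ 204.9854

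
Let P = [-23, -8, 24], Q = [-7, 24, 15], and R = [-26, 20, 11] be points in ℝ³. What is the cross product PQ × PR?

PQ = (16, 32, -9)
PR = (-3, 28, -13)
i: 32·(-13) - (-9)·28 = -416 - (-252) = -164
j: (-9)·(-3) - 16·(-13) = 27 - (-208) = 235
k: 16·28 - 32·(-3) = 448 - (-96) = 544
PQ × PR = (-164, 235, 544)

(-164, 235, 544)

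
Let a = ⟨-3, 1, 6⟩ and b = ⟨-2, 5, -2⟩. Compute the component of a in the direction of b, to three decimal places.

a · b = (-3)·(-2) + 1·5 + 6·(-2) = 6 + 5 - 12 = -1
|b| = √(4 + 25 + 4) = √33 ≈ 5.7446
comp_b a = -1 / √33 ≈ -0.174

-0.174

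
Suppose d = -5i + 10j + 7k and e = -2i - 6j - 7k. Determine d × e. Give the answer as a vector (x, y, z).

i: 10·(-7) - 7·(-6) = -70 - (-42) = -28
j: 7·(-2) - (-5)·(-7) = -14 - 35 = -49
k: (-5)·(-6) - 10·(-2) = 30 - (-20) = 50
d × e = (-28, -49, 50)

(-28, -49, 50)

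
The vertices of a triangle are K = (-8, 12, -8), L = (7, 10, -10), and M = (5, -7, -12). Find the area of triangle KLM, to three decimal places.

131.470

KL = (15, -2, -2),  KM = (13, -19, -4)
i: (-2)·(-4) - (-2)·(-19) = 8 - 38 = -30
j: (-2)·13 - 15·(-4) = -26 - (-60) = 34
k: 15·(-19) - (-2)·13 = -285 - (-26) = -259
KL × KM = (-30, 34, -259)
|KL × KM| = √69137 ≈ 262.9392
area = ½ · 262.9392 ≈ 131.470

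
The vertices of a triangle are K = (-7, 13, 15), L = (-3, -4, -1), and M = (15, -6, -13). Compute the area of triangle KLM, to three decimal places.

209.755

KL = (4, -17, -16),  KM = (22, -19, -28)
i: (-17)·(-28) - (-16)·(-19) = 476 - 304 = 172
j: (-16)·22 - 4·(-28) = -352 - (-112) = -240
k: 4·(-19) - (-17)·22 = -76 - (-374) = 298
KL × KM = (172, -240, 298)
|KL × KM| = √175988 ≈ 419.5092
area = ½ · 419.5092 ≈ 209.755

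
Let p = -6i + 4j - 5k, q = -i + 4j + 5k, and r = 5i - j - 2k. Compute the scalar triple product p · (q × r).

q × r:
i: 4·(-2) - 5·(-1) = -8 - (-5) = -3
j: 5·5 - (-1)·(-2) = 25 - 2 = 23
k: (-1)·(-1) - 4·5 = 1 - 20 = -19
q × r = (-3, 23, -19)
p · (q × r) = (-6)·(-3) + 4·23 + (-5)·(-19) = 18 + 92 + 95 = 205

205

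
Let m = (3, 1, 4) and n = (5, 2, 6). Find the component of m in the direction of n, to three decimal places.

5.085

m · n = 3·5 + 1·2 + 4·6 = 15 + 2 + 24 = 41
|n| = √(25 + 4 + 36) = √65 ≈ 8.0623
comp_n m = 41 / √65 ≈ 5.085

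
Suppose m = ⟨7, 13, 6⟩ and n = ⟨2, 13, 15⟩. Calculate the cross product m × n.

(117, -93, 65)

i: 13·15 - 6·13 = 195 - 78 = 117
j: 6·2 - 7·15 = 12 - 105 = -93
k: 7·13 - 13·2 = 91 - 26 = 65
m × n = (117, -93, 65)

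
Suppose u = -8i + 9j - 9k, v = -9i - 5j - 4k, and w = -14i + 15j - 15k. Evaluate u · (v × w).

54

v × w:
i: (-5)·(-15) - (-4)·15 = 75 - (-60) = 135
j: (-4)·(-14) - (-9)·(-15) = 56 - 135 = -79
k: (-9)·15 - (-5)·(-14) = -135 - 70 = -205
v × w = (135, -79, -205)
u · (v × w) = (-8)·135 + 9·(-79) + (-9)·(-205) = -1080 - 711 + 1845 = 54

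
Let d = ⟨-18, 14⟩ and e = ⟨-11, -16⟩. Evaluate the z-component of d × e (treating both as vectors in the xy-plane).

442

(-18)·(-16) - 14·(-11) = 288 - (-154) = 442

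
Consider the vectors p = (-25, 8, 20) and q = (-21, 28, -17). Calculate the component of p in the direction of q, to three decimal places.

10.511

p · q = (-25)·(-21) + 8·28 + 20·(-17) = 525 + 224 - 340 = 409
|q| = √(441 + 784 + 289) = √1514 ≈ 38.9102
comp_q p = 409 / √1514 ≈ 10.511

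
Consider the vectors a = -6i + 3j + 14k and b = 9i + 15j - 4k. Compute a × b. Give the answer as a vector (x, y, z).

i: 3·(-4) - 14·15 = -12 - 210 = -222
j: 14·9 - (-6)·(-4) = 126 - 24 = 102
k: (-6)·15 - 3·9 = -90 - 27 = -117
a × b = (-222, 102, -117)

(-222, 102, -117)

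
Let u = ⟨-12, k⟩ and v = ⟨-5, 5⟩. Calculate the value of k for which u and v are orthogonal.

u · v = (-12)·(-5) + k·5 = 60 + 5k
Set equal to 0: 5k = -60, so k = -12.

-12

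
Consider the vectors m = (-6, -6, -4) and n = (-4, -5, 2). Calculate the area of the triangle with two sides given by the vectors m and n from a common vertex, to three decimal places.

i: (-6)·2 - (-4)·(-5) = -12 - 20 = -32
j: (-4)·(-4) - (-6)·2 = 16 - (-12) = 28
k: (-6)·(-5) - (-6)·(-4) = 30 - 24 = 6
m × n = (-32, 28, 6)
|m × n| = √((-32)² + 28² + 6²) = √1844 ≈ 42.9418
area = ½ · 42.9418 ≈ 21.471

21.471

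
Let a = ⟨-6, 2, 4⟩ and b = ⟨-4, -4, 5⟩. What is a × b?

(26, 14, 32)

i: 2·5 - 4·(-4) = 10 - (-16) = 26
j: 4·(-4) - (-6)·5 = -16 - (-30) = 14
k: (-6)·(-4) - 2·(-4) = 24 - (-8) = 32
a × b = (26, 14, 32)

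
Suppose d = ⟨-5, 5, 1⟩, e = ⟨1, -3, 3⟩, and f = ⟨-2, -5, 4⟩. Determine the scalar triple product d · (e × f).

-76

e × f:
i: (-3)·4 - 3·(-5) = -12 - (-15) = 3
j: 3·(-2) - 1·4 = -6 - 4 = -10
k: 1·(-5) - (-3)·(-2) = -5 - 6 = -11
e × f = (3, -10, -11)
d · (e × f) = (-5)·3 + 5·(-10) + 1·(-11) = -15 - 50 - 11 = -76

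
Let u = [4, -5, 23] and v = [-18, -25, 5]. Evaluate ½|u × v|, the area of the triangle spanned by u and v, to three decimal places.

i: (-5)·5 - 23·(-25) = -25 - (-575) = 550
j: 23·(-18) - 4·5 = -414 - 20 = -434
k: 4·(-25) - (-5)·(-18) = -100 - 90 = -190
u × v = (550, -434, -190)
|u × v| = √(550² + (-434)² + (-190)²) = √526956 ≈ 725.9174
area = ½ · 725.9174 ≈ 362.959

362.959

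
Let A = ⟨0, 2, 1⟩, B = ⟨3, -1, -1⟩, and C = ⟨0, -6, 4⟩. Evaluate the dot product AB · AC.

18

AB = B − A = (3, -3, -2)
AC = C − A = (0, -8, 3)
AB · AC = 3·0 + (-3)·(-8) + (-2)·3 = 0 + 24 - 6 = 18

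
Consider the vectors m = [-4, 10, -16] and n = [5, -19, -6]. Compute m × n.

i: 10·(-6) - (-16)·(-19) = -60 - 304 = -364
j: (-16)·5 - (-4)·(-6) = -80 - 24 = -104
k: (-4)·(-19) - 10·5 = 76 - 50 = 26
m × n = (-364, -104, 26)

(-364, -104, 26)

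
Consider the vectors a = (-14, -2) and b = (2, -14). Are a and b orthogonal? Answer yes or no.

a · b = (-14)·2 + (-2)·(-14) = -28 + 28 = 0
Zero, so the vectors are orthogonal.

yes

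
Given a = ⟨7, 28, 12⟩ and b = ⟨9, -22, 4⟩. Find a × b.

(376, 80, -406)

i: 28·4 - 12·(-22) = 112 - (-264) = 376
j: 12·9 - 7·4 = 108 - 28 = 80
k: 7·(-22) - 28·9 = -154 - 252 = -406
a × b = (376, 80, -406)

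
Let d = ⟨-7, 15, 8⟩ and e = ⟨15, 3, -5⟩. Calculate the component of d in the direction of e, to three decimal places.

-6.214

d · e = (-7)·15 + 15·3 + 8·(-5) = -105 + 45 - 40 = -100
|e| = √(225 + 9 + 25) = √259 ≈ 16.0935
comp_e d = -100 / √259 ≈ -6.214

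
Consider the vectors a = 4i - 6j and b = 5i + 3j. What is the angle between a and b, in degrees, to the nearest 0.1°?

a · b = 4·5 + (-6)·3 = 20 - 18 = 2
|a|² = 16 + 36 = 52,  |a| = √52 ≈ 7.211103
|b|² = 25 + 9 = 34,  |b| = √34 ≈ 5.830952
cos θ = 2 / (7.211103 · 5.830952) ≈ 0.04757
θ = arccos(0.04757) ≈ 87.3°

87.3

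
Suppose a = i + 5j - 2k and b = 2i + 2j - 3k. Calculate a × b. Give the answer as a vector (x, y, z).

(-11, -1, -8)

i: 5·(-3) - (-2)·2 = -15 - (-4) = -11
j: (-2)·2 - 1·(-3) = -4 - (-3) = -1
k: 1·2 - 5·2 = 2 - 10 = -8
a × b = (-11, -1, -8)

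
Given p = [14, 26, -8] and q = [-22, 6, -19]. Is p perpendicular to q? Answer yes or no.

p · q = 14·(-22) + 26·6 + (-8)·(-19) = -308 + 156 + 152 = 0
Zero, so the vectors are orthogonal.

yes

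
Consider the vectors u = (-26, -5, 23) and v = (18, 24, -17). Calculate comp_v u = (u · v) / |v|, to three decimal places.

u · v = (-26)·18 + (-5)·24 + 23·(-17) = -468 - 120 - 391 = -979
|v| = √(324 + 576 + 289) = √1189 ≈ 34.4819
comp_v u = -979 / √1189 ≈ -28.392

-28.392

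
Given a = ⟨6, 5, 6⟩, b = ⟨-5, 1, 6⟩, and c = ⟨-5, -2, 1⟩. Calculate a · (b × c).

b × c:
i: 1·1 - 6·(-2) = 1 - (-12) = 13
j: 6·(-5) - (-5)·1 = -30 - (-5) = -25
k: (-5)·(-2) - 1·(-5) = 10 - (-5) = 15
b × c = (13, -25, 15)
a · (b × c) = 6·13 + 5·(-25) + 6·15 = 78 - 125 + 90 = 43

43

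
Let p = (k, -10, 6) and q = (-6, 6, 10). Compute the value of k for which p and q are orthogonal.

0

p · q = k·(-6) + (-10)·6 + 6·10 = 0 - 6k
Set equal to 0: -6k = 0, so k = 0.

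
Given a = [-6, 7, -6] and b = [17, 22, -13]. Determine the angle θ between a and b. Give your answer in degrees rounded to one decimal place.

67.4

a · b = (-6)·17 + 7·22 + (-6)·(-13) = -102 + 154 + 78 = 130
|a|² = 36 + 49 + 36 = 121,  |a| = √121 ≈ 11.000000
|b|² = 289 + 484 + 169 = 942,  |b| = √942 ≈ 30.692019
cos θ = 130 / (11.000000 · 30.692019) ≈ 0.38506
θ = arccos(0.38506) ≈ 67.4°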